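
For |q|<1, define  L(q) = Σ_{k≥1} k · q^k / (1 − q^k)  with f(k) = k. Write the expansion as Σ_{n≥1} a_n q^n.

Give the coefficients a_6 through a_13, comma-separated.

12, 8, 15, 13, 18, 12, 28, 14

d|6:{1,2,3,6}  Σf=1+2+3+6=12
[q^7] f(7)=7,f(1)=1 ⇒ 8
n=8: 1·8 2·4 4·2 8·1  f→[1+2+4+8]=15
[q^9] f(9)=9,f(3)=3,f(1)=1 ⇒ 13
n=10: 10·1 5·2 2·5 1·10  f→[10+5+2+1]=18
n=11: 11·1 1·11  f→[11+1]=12
q^12  k|12↦f(k): 1:1 2:2 3:3 4:4 6:6 12:12  a_12=28
[q^13] f(1)=1,f(13)=13 ⇒ 14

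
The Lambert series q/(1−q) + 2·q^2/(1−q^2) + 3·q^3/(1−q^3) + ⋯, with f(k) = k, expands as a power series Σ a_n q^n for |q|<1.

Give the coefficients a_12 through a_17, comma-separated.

28, 14, 24, 24, 31, 18

q^12  k|12↦f(k): 12:12 6:6 4:4 3:3 2:2 1:1  a_12=28
q^13  k|13↦f(k): 13:13 1:1  a_13=14
n=14: 1·14 2·7 7·2 14·1  f→[1+2+7+14]=24
n=15: 15·1 5·3 3·5 1·15  f→[15+5+3+1]=24
q^16  k|16↦f(k): 1:1 2:2 4:4 8:8 16:16  a_16=31
[q^17] f(1)=1,f(17)=17 ⇒ 18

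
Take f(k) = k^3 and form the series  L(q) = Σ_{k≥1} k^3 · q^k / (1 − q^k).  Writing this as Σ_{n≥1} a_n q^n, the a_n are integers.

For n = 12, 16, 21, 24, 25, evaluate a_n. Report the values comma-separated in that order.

d|12:{1,2,3,4,6,12}  Σf=1+8+27+64+216+1728=2044
[q^16] f(1)=1,f(2)=8,f(4)=64,f(8)=512,f(16)=4096 ⇒ 4681
[q^21] f(1)=1,f(3)=27,f(7)=343,f(21)=9261 ⇒ 9632
q^24  k|24↦f(k): 1:1 2:8 3:27 4:64 6:216 8:512 12:1728 24:13824  a_24=16380
q^25  k|25↦f(k): 25:15625 5:125 1:1  a_25=15751

2044, 4681, 9632, 16380, 15751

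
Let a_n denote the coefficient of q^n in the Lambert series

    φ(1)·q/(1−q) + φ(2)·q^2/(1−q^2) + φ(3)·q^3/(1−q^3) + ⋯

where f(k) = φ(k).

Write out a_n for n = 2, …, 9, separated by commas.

d|2:{2,1}  Σφ=1+1=2
q^3  k|3↦φ(k): 3:2 1:1  a_3=3
d|4:{4,2,1}  Σφ=2+1+1=4
q^5  k|5↦φ(k): 5:4 1:1  a_5=5
[q^6] φ(1)=1,φ(2)=1,φ(3)=2,φ(6)=2 ⇒ 6
q^7  k|7↦φ(k): 7:6 1:1  a_7=7
q^8  k|8↦φ(k): 1:1 2:1 4:2 8:4  a_8=8
d|9:{9,3,1}  Σφ=6+2+1=9

2, 3, 4, 5, 6, 7, 8, 9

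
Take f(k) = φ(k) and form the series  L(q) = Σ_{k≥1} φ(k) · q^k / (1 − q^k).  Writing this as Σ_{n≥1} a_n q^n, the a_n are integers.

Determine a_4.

d|4:{1,2,4}  Σφ=1+1+2=4

a_4 = 4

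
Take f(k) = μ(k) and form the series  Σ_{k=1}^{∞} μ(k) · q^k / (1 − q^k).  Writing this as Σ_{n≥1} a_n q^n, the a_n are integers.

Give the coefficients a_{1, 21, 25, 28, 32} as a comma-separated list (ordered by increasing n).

1, 0, 0, 0, 0

n=1: 1·1  μ→[1]=1
n=21: 1·21 3·7 7·3 21·1  μ→[1+(-1)+(-1)+1]=0
[q^25] μ(25)=0,μ(5)=-1,μ(1)=1 ⇒ 0
q^28  k|28↦μ(k): 28:0 14:1 7:-1 4:0 2:-1 1:1  a_28=0
q^32  k|32↦μ(k): 32:0 16:0 8:0 4:0 2:-1 1:1  a_32=0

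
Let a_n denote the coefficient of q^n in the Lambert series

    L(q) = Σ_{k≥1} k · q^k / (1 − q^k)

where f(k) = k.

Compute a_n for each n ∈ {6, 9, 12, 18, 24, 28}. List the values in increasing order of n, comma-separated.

12, 13, 28, 39, 60, 56

d|6:{6,3,2,1}  Σf=6+3+2+1=12
n=9: 9·1 3·3 1·9  f→[9+3+1]=13
q^12  k|12↦f(k): 12:12 6:6 4:4 3:3 2:2 1:1  a_12=28
d|18:{18,9,6,3,2,1}  Σf=18+9+6+3+2+1=39
n=24: 1·24 2·12 3·8 4·6 6·4 8·3 12·2 24·1  f→[1+2+3+4+6+8+12+24]=60
[q^28] f(1)=1,f(2)=2,f(4)=4,f(7)=7,f(14)=14,f(28)=28 ⇒ 56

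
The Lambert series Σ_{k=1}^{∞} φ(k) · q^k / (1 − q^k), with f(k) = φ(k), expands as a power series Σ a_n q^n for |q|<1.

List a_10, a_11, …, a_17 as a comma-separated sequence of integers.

n=10: 1·10 2·5 5·2 10·1  φ→[1+1+4+4]=10
[q^11] φ(1)=1,φ(11)=10 ⇒ 11
q^12  k|12↦φ(k): 1:1 2:1 3:2 4:2 6:2 12:4  a_12=12
[q^13] φ(13)=12,φ(1)=1 ⇒ 13
q^14  k|14↦φ(k): 14:6 7:6 2:1 1:1  a_14=14
[q^15] φ(15)=8,φ(5)=4,φ(3)=2,φ(1)=1 ⇒ 15
q^16  k|16↦φ(k): 1:1 2:1 4:2 8:4 16:8  a_16=16
[q^17] φ(1)=1,φ(17)=16 ⇒ 17

10, 11, 12, 13, 14, 15, 16, 17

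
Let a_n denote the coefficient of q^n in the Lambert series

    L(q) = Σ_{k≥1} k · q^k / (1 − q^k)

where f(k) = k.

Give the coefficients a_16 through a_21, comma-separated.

q^16  k|16↦f(k): 16:16 8:8 4:4 2:2 1:1  a_16=31
n=17: 1·17 17·1  f→[1+17]=18
n=18: 18·1 9·2 6·3 3·6 2·9 1·18  f→[18+9+6+3+2+1]=39
n=19: 1·19 19·1  f→[1+19]=20
n=20: 20·1 10·2 5·4 4·5 2·10 1·20  f→[20+10+5+4+2+1]=42
n=21: 21·1 7·3 3·7 1·21  f→[21+7+3+1]=32

31, 18, 39, 20, 42, 32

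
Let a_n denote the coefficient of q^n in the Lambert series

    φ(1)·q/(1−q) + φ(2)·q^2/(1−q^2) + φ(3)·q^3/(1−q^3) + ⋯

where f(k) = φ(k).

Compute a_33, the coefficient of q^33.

q^33  k|33↦φ(k): 1:1 3:2 11:10 33:20  a_33=33

a_33 = 33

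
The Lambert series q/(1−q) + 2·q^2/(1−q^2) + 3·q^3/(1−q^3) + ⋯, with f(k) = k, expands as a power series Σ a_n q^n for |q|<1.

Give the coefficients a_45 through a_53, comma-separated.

78, 72, 48, 124, 57, 93, 72, 98, 54

[q^45] f(1)=1,f(3)=3,f(5)=5,f(9)=9,f(15)=15,f(45)=45 ⇒ 78
q^46  k|46↦f(k): 1:1 2:2 23:23 46:46  a_46=72
d|47:{47,1}  Σf=47+1=48
d|48:{1,2,3,4,6,8,12,16,24,48}  Σf=1+2+3+4+6+8+12+16+24+48=124
d|49:{1,7,49}  Σf=1+7+49=57
[q^50] f(1)=1,f(2)=2,f(5)=5,f(10)=10,f(25)=25,f(50)=50 ⇒ 93
[q^51] f(1)=1,f(3)=3,f(17)=17,f(51)=51 ⇒ 72
d|52:{1,2,4,13,26,52}  Σf=1+2+4+13+26+52=98
q^53  k|53↦f(k): 1:1 53:53  a_53=54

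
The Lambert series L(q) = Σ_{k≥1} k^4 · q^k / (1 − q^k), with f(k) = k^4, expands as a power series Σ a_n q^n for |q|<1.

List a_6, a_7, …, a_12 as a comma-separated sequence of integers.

[q^6] f(6)=1296,f(3)=81,f(2)=16,f(1)=1 ⇒ 1394
n=7: 1·7 7·1  f→[1+2401]=2402
d|8:{1,2,4,8}  Σf=1+16+256+4096=4369
n=9: 9·1 3·3 1·9  f→[6561+81+1]=6643
[q^10] f(1)=1,f(2)=16,f(5)=625,f(10)=10000 ⇒ 10642
[q^11] f(1)=1,f(11)=14641 ⇒ 14642
[q^12] f(1)=1,f(2)=16,f(3)=81,f(4)=256,f(6)=1296,f(12)=20736 ⇒ 22386

1394, 2402, 4369, 6643, 10642, 14642, 22386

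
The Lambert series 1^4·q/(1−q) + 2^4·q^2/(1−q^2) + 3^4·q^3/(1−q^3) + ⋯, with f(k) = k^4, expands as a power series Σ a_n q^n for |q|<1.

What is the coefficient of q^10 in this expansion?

n=10: 10·1 5·2 2·5 1·10  f→[10000+625+16+1]=10642

a_10 = 10642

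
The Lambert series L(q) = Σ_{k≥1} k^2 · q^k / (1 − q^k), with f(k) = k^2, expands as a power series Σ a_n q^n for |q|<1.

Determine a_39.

a_39 = 1700

q^39  k|39↦f(k): 39:1521 13:169 3:9 1:1  a_39=1700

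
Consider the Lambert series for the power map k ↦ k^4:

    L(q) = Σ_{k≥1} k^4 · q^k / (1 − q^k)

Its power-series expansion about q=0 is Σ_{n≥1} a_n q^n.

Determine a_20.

d|20:{20,10,5,4,2,1}  Σf=160000+10000+625+256+16+1=170898

a_20 = 170898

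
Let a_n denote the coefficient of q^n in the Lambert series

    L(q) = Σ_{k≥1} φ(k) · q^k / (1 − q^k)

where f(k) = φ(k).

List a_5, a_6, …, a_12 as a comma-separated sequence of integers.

n=5: 1·5 5·1  φ→[1+4]=5
[q^6] φ(1)=1,φ(2)=1,φ(3)=2,φ(6)=2 ⇒ 6
d|7:{7,1}  Σφ=6+1=7
n=8: 1·8 2·4 4·2 8·1  φ→[1+1+2+4]=8
[q^9] φ(9)=6,φ(3)=2,φ(1)=1 ⇒ 9
d|10:{1,2,5,10}  Σφ=1+1+4+4=10
q^11  k|11↦φ(k): 1:1 11:10  a_11=11
d|12:{1,2,3,4,6,12}  Σφ=1+1+2+2+2+4=12

5, 6, 7, 8, 9, 10, 11, 12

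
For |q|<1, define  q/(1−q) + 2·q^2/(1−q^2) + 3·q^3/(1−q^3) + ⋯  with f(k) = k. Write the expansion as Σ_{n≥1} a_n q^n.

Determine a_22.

[q^22] f(1)=1,f(2)=2,f(11)=11,f(22)=22 ⇒ 36

a_22 = 36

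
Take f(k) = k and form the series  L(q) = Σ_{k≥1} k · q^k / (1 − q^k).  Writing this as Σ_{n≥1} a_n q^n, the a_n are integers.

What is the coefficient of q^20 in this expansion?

q^20  k|20↦f(k): 20:20 10:10 5:5 4:4 2:2 1:1  a_20=42

a_20 = 42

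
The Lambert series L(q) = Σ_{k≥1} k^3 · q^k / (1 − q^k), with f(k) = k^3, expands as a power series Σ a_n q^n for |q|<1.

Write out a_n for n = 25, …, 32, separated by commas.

d|25:{1,5,25}  Σf=1+125+15625=15751
d|26:{1,2,13,26}  Σf=1+8+2197+17576=19782
n=27: 1·27 3·9 9·3 27·1  f→[1+27+729+19683]=20440
[q^28] f(1)=1,f(2)=8,f(4)=64,f(7)=343,f(14)=2744,f(28)=21952 ⇒ 25112
q^29  k|29↦f(k): 29:24389 1:1  a_29=24390
d|30:{1,2,3,5,6,10,15,30}  Σf=1+8+27+125+216+1000+3375+27000=31752
d|31:{31,1}  Σf=29791+1=29792
q^32  k|32↦f(k): 32:32768 16:4096 8:512 4:64 2:8 1:1  a_32=37449

15751, 19782, 20440, 25112, 24390, 31752, 29792, 37449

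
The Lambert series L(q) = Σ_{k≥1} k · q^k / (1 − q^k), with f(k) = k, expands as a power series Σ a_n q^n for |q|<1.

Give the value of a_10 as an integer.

a_10 = 18

[q^10] f(10)=10,f(5)=5,f(2)=2,f(1)=1 ⇒ 18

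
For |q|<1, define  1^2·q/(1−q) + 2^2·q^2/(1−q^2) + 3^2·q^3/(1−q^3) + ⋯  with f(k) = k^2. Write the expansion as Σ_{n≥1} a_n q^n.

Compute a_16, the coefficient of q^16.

n=16: 16·1 8·2 4·4 2·8 1·16  f→[256+64+16+4+1]=341

a_16 = 341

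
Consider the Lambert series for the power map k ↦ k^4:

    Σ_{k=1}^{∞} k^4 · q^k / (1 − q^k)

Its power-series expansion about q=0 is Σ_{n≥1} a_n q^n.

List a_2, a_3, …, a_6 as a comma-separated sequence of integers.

17, 82, 273, 626, 1394

q^2  k|2↦f(k): 1:1 2:16  a_2=17
d|3:{3,1}  Σf=81+1=82
d|4:{4,2,1}  Σf=256+16+1=273
[q^5] f(5)=625,f(1)=1 ⇒ 626
d|6:{6,3,2,1}  Σf=1296+81+16+1=1394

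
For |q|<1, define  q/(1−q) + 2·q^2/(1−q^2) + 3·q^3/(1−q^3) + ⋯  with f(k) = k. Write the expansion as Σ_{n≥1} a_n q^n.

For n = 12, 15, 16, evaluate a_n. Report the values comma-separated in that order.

[q^12] f(1)=1,f(2)=2,f(3)=3,f(4)=4,f(6)=6,f(12)=12 ⇒ 28
d|15:{1,3,5,15}  Σf=1+3+5+15=24
[q^16] f(16)=16,f(8)=8,f(4)=4,f(2)=2,f(1)=1 ⇒ 31

28, 24, 31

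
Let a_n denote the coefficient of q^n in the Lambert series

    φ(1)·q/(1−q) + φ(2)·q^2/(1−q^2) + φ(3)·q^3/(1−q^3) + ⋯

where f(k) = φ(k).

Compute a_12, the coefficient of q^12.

[q^12] φ(12)=4,φ(6)=2,φ(4)=2,φ(3)=2,φ(2)=1,φ(1)=1 ⇒ 12

a_12 = 12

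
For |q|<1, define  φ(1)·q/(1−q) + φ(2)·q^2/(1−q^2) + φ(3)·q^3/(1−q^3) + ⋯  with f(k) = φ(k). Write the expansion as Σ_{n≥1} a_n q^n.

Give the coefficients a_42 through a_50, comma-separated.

q^42  k|42↦φ(k): 42:12 21:12 14:6 7:6 6:2 3:2 2:1 1:1  a_42=42
[q^43] φ(1)=1,φ(43)=42 ⇒ 43
[q^44] φ(44)=20,φ(22)=10,φ(11)=10,φ(4)=2,φ(2)=1,φ(1)=1 ⇒ 44
q^45  k|45↦φ(k): 45:24 15:8 9:6 5:4 3:2 1:1  a_45=45
[q^46] φ(1)=1,φ(2)=1,φ(23)=22,φ(46)=22 ⇒ 46
q^47  k|47↦φ(k): 1:1 47:46  a_47=47
n=48: 1·48 2·24 3·16 4·12 6·8 8·6 12·4 16·3 24·2 48·1  φ→[1+1+2+2+2+4+4+8+8+16]=48
q^49  k|49↦φ(k): 1:1 7:6 49:42  a_49=49
q^50  k|50↦φ(k): 50:20 25:20 10:4 5:4 2:1 1:1  a_50=50

42, 43, 44, 45, 46, 47, 48, 49, 50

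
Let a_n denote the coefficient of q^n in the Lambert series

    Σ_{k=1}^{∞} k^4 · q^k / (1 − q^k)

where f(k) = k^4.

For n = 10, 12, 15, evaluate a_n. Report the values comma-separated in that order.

10642, 22386, 51332

n=10: 1·10 2·5 5·2 10·1  f→[1+16+625+10000]=10642
n=12: 12·1 6·2 4·3 3·4 2·6 1·12  f→[20736+1296+256+81+16+1]=22386
d|15:{15,5,3,1}  Σf=50625+625+81+1=51332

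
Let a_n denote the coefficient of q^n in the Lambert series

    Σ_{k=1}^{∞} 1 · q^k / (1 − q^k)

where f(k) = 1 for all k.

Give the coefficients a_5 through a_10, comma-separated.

q^5  k|5↦f(k): 5:1 1:1  a_5=2
q^6  k|6↦f(k): 6:1 3:1 2:1 1:1  a_6=4
n=7: 7·1 1·7  f→[1+1]=2
[q^8] f(8)=1,f(4)=1,f(2)=1,f(1)=1 ⇒ 4
n=9: 1·9 3·3 9·1  f→[1+1+1]=3
q^10  k|10↦f(k): 10:1 5:1 2:1 1:1  a_10=4

2, 4, 2, 4, 3, 4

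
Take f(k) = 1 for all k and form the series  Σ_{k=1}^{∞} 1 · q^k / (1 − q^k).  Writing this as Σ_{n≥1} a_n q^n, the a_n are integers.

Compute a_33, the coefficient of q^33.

a_33 = 4

[q^33] f(1)=1,f(3)=1,f(11)=1,f(33)=1 ⇒ 4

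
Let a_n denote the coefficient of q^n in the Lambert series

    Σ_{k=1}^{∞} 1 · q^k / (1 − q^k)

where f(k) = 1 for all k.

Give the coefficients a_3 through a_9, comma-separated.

q^3  k|3↦f(k): 1:1 3:1  a_3=2
n=4: 1·4 2·2 4·1  f→[1+1+1]=3
d|5:{1,5}  Σf=1+1=2
[q^6] f(1)=1,f(2)=1,f(3)=1,f(6)=1 ⇒ 4
q^7  k|7↦f(k): 7:1 1:1  a_7=2
q^8  k|8↦f(k): 1:1 2:1 4:1 8:1  a_8=4
d|9:{1,3,9}  Σf=1+1+1=3

2, 3, 2, 4, 2, 4, 3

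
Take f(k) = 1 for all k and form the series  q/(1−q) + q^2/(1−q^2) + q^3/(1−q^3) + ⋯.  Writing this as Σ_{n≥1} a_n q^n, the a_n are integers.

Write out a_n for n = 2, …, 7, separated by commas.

2, 2, 3, 2, 4, 2

[q^2] f(1)=1,f(2)=1 ⇒ 2
d|3:{1,3}  Σf=1+1=2
d|4:{1,2,4}  Σf=1+1+1=3
q^5  k|5↦f(k): 5:1 1:1  a_5=2
q^6  k|6↦f(k): 6:1 3:1 2:1 1:1  a_6=4
n=7: 7·1 1·7  f→[1+1]=2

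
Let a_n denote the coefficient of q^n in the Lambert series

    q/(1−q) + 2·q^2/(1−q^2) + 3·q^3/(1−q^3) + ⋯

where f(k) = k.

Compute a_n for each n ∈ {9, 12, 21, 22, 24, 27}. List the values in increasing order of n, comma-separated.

q^9  k|9↦f(k): 1:1 3:3 9:9  a_9=13
[q^12] f(1)=1,f(2)=2,f(3)=3,f(4)=4,f(6)=6,f(12)=12 ⇒ 28
[q^21] f(21)=21,f(7)=7,f(3)=3,f(1)=1 ⇒ 32
d|22:{1,2,11,22}  Σf=1+2+11+22=36
n=24: 24·1 12·2 8·3 6·4 4·6 3·8 2·12 1·24  f→[24+12+8+6+4+3+2+1]=60
q^27  k|27↦f(k): 27:27 9:9 3:3 1:1  a_27=40

13, 28, 32, 36, 60, 40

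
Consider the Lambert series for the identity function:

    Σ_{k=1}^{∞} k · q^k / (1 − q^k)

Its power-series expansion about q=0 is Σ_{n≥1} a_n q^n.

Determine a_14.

d|14:{14,7,2,1}  Σf=14+7+2+1=24

a_14 = 24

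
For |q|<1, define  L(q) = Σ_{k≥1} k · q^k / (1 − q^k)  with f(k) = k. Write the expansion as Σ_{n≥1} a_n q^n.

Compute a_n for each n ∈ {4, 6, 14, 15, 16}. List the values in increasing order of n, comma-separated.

n=4: 1·4 2·2 4·1  f→[1+2+4]=7
q^6  k|6↦f(k): 1:1 2:2 3:3 6:6  a_6=12
q^14  k|14↦f(k): 14:14 7:7 2:2 1:1  a_14=24
q^15  k|15↦f(k): 15:15 5:5 3:3 1:1  a_15=24
d|16:{1,2,4,8,16}  Σf=1+2+4+8+16=31

7, 12, 24, 24, 31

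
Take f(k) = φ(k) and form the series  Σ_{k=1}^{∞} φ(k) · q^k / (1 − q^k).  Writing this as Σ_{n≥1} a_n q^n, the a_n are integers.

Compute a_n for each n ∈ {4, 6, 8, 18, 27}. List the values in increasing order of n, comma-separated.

n=4: 1·4 2·2 4·1  φ→[1+1+2]=4
[q^6] φ(1)=1,φ(2)=1,φ(3)=2,φ(6)=2 ⇒ 6
q^8  k|8↦φ(k): 8:4 4:2 2:1 1:1  a_8=8
d|18:{1,2,3,6,9,18}  Σφ=1+1+2+2+6+6=18
n=27: 27·1 9·3 3·9 1·27  φ→[18+6+2+1]=27

4, 6, 8, 18, 27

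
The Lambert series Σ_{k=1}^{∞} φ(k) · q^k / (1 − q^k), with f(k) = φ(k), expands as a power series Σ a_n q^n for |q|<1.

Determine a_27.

d|27:{1,3,9,27}  Σφ=1+2+6+18=27

a_27 = 27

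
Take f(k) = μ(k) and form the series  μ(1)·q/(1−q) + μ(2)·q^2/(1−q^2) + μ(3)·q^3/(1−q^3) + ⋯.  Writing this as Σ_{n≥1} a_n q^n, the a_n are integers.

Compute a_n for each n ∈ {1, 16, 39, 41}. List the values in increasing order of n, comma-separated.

1, 0, 0, 0

[q^1] μ(1)=1 ⇒ 1
[q^16] μ(1)=1,μ(2)=-1,μ(4)=0,μ(8)=0,μ(16)=0 ⇒ 0
[q^39] μ(39)=1,μ(13)=-1,μ(3)=-1,μ(1)=1 ⇒ 0
[q^41] μ(1)=1,μ(41)=-1 ⇒ 0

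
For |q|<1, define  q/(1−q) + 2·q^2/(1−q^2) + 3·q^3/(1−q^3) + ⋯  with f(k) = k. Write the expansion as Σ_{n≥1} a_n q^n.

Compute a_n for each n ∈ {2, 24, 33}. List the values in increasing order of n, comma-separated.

3, 60, 48

q^2  k|2↦f(k): 1:1 2:2  a_2=3
d|24:{24,12,8,6,4,3,2,1}  Σf=24+12+8+6+4+3+2+1=60
q^33  k|33↦f(k): 33:33 11:11 3:3 1:1  a_33=48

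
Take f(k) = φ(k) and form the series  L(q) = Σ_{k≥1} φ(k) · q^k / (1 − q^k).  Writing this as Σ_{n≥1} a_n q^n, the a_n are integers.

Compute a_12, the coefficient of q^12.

q^12  k|12↦φ(k): 12:4 6:2 4:2 3:2 2:1 1:1  a_12=12

a_12 = 12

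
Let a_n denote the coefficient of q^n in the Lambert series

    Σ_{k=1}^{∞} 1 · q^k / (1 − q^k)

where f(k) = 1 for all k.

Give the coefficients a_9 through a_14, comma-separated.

3, 4, 2, 6, 2, 4

q^9  k|9↦f(k): 1:1 3:1 9:1  a_9=3
n=10: 10·1 5·2 2·5 1·10  f→[1+1+1+1]=4
n=11: 11·1 1·11  f→[1+1]=2
q^12  k|12↦f(k): 12:1 6:1 4:1 3:1 2:1 1:1  a_12=6
n=13: 13·1 1·13  f→[1+1]=2
q^14  k|14↦f(k): 1:1 2:1 7:1 14:1  a_14=4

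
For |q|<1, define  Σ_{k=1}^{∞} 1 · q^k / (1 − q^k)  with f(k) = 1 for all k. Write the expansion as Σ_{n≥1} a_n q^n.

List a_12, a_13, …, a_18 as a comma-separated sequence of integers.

d|12:{12,6,4,3,2,1}  Σf=1+1+1+1+1+1=6
[q^13] f(1)=1,f(13)=1 ⇒ 2
[q^14] f(1)=1,f(2)=1,f(7)=1,f(14)=1 ⇒ 4
n=15: 1·15 3·5 5·3 15·1  f→[1+1+1+1]=4
d|16:{16,8,4,2,1}  Σf=1+1+1+1+1=5
d|17:{17,1}  Σf=1+1=2
d|18:{1,2,3,6,9,18}  Σf=1+1+1+1+1+1=6

6, 2, 4, 4, 5, 2, 6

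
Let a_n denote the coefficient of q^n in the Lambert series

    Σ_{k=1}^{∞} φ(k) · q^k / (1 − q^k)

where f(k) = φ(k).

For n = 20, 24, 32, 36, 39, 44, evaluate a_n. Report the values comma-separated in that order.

n=20: 1·20 2·10 4·5 5·4 10·2 20·1  φ→[1+1+2+4+4+8]=20
n=24: 1·24 2·12 3·8 4·6 6·4 8·3 12·2 24·1  φ→[1+1+2+2+2+4+4+8]=24
[q^32] φ(32)=16,φ(16)=8,φ(8)=4,φ(4)=2,φ(2)=1,φ(1)=1 ⇒ 32
d|36:{36,18,12,9,6,4,3,2,1}  Σφ=12+6+4+6+2+2+2+1+1=36
n=39: 1·39 3·13 13·3 39·1  φ→[1+2+12+24]=39
d|44:{1,2,4,11,22,44}  Σφ=1+1+2+10+10+20=44

20, 24, 32, 36, 39, 44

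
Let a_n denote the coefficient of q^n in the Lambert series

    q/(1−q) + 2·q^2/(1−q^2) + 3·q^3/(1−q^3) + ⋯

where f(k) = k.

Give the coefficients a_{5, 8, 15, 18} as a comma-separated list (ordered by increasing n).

6, 15, 24, 39

d|5:{5,1}  Σf=5+1=6
n=8: 8·1 4·2 2·4 1·8  f→[8+4+2+1]=15
n=15: 15·1 5·3 3·5 1·15  f→[15+5+3+1]=24
d|18:{18,9,6,3,2,1}  Σf=18+9+6+3+2+1=39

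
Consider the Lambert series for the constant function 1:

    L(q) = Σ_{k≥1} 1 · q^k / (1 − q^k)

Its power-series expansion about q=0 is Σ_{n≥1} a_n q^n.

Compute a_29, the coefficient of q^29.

a_29 = 2

d|29:{1,29}  Σf=1+1=2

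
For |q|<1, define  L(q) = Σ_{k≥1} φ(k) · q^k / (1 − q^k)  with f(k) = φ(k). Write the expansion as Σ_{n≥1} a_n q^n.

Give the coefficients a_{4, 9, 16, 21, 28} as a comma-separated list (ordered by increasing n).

q^4  k|4↦φ(k): 1:1 2:1 4:2  a_4=4
d|9:{1,3,9}  Σφ=1+2+6=9
n=16: 16·1 8·2 4·4 2·8 1·16  φ→[8+4+2+1+1]=16
d|21:{21,7,3,1}  Σφ=12+6+2+1=21
q^28  k|28↦φ(k): 1:1 2:1 4:2 7:6 14:6 28:12  a_28=28

4, 9, 16, 21, 28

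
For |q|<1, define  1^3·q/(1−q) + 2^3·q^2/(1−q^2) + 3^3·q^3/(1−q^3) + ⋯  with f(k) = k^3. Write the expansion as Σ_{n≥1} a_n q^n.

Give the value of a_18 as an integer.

a_18 = 6813

n=18: 18·1 9·2 6·3 3·6 2·9 1·18  f→[5832+729+216+27+8+1]=6813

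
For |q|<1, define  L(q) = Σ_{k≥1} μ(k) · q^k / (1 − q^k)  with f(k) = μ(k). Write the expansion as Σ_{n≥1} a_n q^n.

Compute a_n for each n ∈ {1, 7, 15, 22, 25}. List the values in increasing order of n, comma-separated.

n=1: 1·1  μ→[1]=1
[q^7] μ(7)=-1,μ(1)=1 ⇒ 0
d|15:{15,5,3,1}  Σμ=1+(-1)+(-1)+1=0
d|22:{22,11,2,1}  Σμ=1+(-1)+(-1)+1=0
[q^25] μ(1)=1,μ(5)=-1,μ(25)=0 ⇒ 0

1, 0, 0, 0, 0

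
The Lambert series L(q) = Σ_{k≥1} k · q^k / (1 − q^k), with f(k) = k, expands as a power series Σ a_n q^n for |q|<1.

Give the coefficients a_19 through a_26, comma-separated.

n=19: 1·19 19·1  f→[1+19]=20
n=20: 1·20 2·10 4·5 5·4 10·2 20·1  f→[1+2+4+5+10+20]=42
n=21: 21·1 7·3 3·7 1·21  f→[21+7+3+1]=32
n=22: 22·1 11·2 2·11 1·22  f→[22+11+2+1]=36
d|23:{1,23}  Σf=1+23=24
d|24:{24,12,8,6,4,3,2,1}  Σf=24+12+8+6+4+3+2+1=60
n=25: 1·25 5·5 25·1  f→[1+5+25]=31
d|26:{1,2,13,26}  Σf=1+2+13+26=42

20, 42, 32, 36, 24, 60, 31, 42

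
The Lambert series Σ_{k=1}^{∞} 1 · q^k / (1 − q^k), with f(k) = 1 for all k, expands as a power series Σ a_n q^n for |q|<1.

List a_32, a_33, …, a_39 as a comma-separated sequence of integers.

[q^32] f(32)=1,f(16)=1,f(8)=1,f(4)=1,f(2)=1,f(1)=1 ⇒ 6
d|33:{33,11,3,1}  Σf=1+1+1+1=4
n=34: 1·34 2·17 17·2 34·1  f→[1+1+1+1]=4
n=35: 1·35 5·7 7·5 35·1  f→[1+1+1+1]=4
q^36  k|36↦f(k): 36:1 18:1 12:1 9:1 6:1 4:1 3:1 2:1 1:1  a_36=9
[q^37] f(1)=1,f(37)=1 ⇒ 2
[q^38] f(38)=1,f(19)=1,f(2)=1,f(1)=1 ⇒ 4
q^39  k|39↦f(k): 39:1 13:1 3:1 1:1  a_39=4

6, 4, 4, 4, 9, 2, 4, 4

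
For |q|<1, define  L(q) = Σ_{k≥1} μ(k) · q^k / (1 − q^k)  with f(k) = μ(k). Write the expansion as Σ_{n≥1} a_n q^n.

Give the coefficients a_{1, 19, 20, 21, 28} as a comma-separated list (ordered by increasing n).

1, 0, 0, 0, 0

n=1: 1·1  μ→[1]=1
q^19  k|19↦μ(k): 19:-1 1:1  a_19=0
[q^20] μ(1)=1,μ(2)=-1,μ(4)=0,μ(5)=-1,μ(10)=1,μ(20)=0 ⇒ 0
d|21:{21,7,3,1}  Σμ=1+(-1)+(-1)+1=0
n=28: 28·1 14·2 7·4 4·7 2·14 1·28  μ→[0+1+(-1)+0+(-1)+1]=0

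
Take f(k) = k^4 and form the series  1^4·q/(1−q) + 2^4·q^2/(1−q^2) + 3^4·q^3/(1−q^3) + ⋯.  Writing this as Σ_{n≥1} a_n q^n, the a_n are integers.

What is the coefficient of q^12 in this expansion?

a_12 = 22386

d|12:{1,2,3,4,6,12}  Σf=1+16+81+256+1296+20736=22386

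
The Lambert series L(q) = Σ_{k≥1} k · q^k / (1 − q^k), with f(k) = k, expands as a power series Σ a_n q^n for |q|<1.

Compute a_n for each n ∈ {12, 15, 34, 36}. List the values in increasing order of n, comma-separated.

n=12: 1·12 2·6 3·4 4·3 6·2 12·1  f→[1+2+3+4+6+12]=28
[q^15] f(15)=15,f(5)=5,f(3)=3,f(1)=1 ⇒ 24
[q^34] f(1)=1,f(2)=2,f(17)=17,f(34)=34 ⇒ 54
n=36: 1·36 2·18 3·12 4·9 6·6 9·4 12·3 18·2 36·1  f→[1+2+3+4+6+9+12+18+36]=91

28, 24, 54, 91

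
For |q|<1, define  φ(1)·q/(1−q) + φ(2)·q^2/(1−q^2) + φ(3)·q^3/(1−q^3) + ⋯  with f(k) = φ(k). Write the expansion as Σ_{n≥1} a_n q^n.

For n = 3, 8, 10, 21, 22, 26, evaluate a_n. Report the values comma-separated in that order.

n=3: 3·1 1·3  φ→[2+1]=3
d|8:{1,2,4,8}  Σφ=1+1+2+4=8
q^10  k|10↦φ(k): 1:1 2:1 5:4 10:4  a_10=10
n=21: 21·1 7·3 3·7 1·21  φ→[12+6+2+1]=21
q^22  k|22↦φ(k): 22:10 11:10 2:1 1:1  a_22=22
d|26:{1,2,13,26}  Σφ=1+1+12+12=26

3, 8, 10, 21, 22, 26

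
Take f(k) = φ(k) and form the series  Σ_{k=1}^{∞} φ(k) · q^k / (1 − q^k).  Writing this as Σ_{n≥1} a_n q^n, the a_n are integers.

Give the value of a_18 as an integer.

[q^18] φ(1)=1,φ(2)=1,φ(3)=2,φ(6)=2,φ(9)=6,φ(18)=6 ⇒ 18

a_18 = 18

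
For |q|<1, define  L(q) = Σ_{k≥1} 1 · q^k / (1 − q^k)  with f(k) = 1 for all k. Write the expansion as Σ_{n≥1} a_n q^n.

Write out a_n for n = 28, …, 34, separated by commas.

[q^28] f(1)=1,f(2)=1,f(4)=1,f(7)=1,f(14)=1,f(28)=1 ⇒ 6
q^29  k|29↦f(k): 1:1 29:1  a_29=2
[q^30] f(1)=1,f(2)=1,f(3)=1,f(5)=1,f(6)=1,f(10)=1,f(15)=1,f(30)=1 ⇒ 8
d|31:{31,1}  Σf=1+1=2
[q^32] f(32)=1,f(16)=1,f(8)=1,f(4)=1,f(2)=1,f(1)=1 ⇒ 6
d|33:{1,3,11,33}  Σf=1+1+1+1=4
d|34:{34,17,2,1}  Σf=1+1+1+1=4

6, 2, 8, 2, 6, 4, 4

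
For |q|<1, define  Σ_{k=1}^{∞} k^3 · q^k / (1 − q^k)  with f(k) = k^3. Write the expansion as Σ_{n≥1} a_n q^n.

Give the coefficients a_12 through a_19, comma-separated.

2044, 2198, 3096, 3528, 4681, 4914, 6813, 6860

d|12:{1,2,3,4,6,12}  Σf=1+8+27+64+216+1728=2044
d|13:{1,13}  Σf=1+2197=2198
q^14  k|14↦f(k): 14:2744 7:343 2:8 1:1  a_14=3096
[q^15] f(15)=3375,f(5)=125,f(3)=27,f(1)=1 ⇒ 3528
q^16  k|16↦f(k): 1:1 2:8 4:64 8:512 16:4096  a_16=4681
n=17: 17·1 1·17  f→[4913+1]=4914
n=18: 1·18 2·9 3·6 6·3 9·2 18·1  f→[1+8+27+216+729+5832]=6813
[q^19] f(1)=1,f(19)=6859 ⇒ 6860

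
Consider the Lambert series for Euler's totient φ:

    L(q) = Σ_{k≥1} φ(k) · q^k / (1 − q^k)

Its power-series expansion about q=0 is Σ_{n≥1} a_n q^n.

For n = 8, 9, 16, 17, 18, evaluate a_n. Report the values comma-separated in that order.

[q^8] φ(1)=1,φ(2)=1,φ(4)=2,φ(8)=4 ⇒ 8
n=9: 9·1 3·3 1·9  φ→[6+2+1]=9
n=16: 1·16 2·8 4·4 8·2 16·1  φ→[1+1+2+4+8]=16
d|17:{17,1}  Σφ=16+1=17
d|18:{1,2,3,6,9,18}  Σφ=1+1+2+2+6+6=18

8, 9, 16, 17, 18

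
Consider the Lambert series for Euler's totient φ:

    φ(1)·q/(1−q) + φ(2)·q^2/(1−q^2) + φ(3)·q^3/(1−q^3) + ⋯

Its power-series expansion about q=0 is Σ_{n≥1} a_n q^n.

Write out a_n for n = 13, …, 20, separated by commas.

n=13: 1·13 13·1  φ→[1+12]=13
n=14: 1·14 2·7 7·2 14·1  φ→[1+1+6+6]=14
n=15: 15·1 5·3 3·5 1·15  φ→[8+4+2+1]=15
n=16: 1·16 2·8 4·4 8·2 16·1  φ→[1+1+2+4+8]=16
n=17: 17·1 1·17  φ→[16+1]=17
q^18  k|18↦φ(k): 1:1 2:1 3:2 6:2 9:6 18:6  a_18=18
d|19:{1,19}  Σφ=1+18=19
q^20  k|20↦φ(k): 20:8 10:4 5:4 4:2 2:1 1:1  a_20=20

13, 14, 15, 16, 17, 18, 19, 20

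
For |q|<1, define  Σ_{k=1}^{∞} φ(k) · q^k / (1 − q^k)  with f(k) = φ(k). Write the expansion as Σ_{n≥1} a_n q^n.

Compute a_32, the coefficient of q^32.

n=32: 1·32 2·16 4·8 8·4 16·2 32·1  φ→[1+1+2+4+8+16]=32

a_32 = 32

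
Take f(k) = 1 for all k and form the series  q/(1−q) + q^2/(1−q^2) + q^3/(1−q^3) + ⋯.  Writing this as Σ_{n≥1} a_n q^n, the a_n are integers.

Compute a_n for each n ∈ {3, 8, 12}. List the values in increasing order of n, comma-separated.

d|3:{3,1}  Σf=1+1=2
[q^8] f(8)=1,f(4)=1,f(2)=1,f(1)=1 ⇒ 4
n=12: 12·1 6·2 4·3 3·4 2·6 1·12  f→[1+1+1+1+1+1]=6

2, 4, 6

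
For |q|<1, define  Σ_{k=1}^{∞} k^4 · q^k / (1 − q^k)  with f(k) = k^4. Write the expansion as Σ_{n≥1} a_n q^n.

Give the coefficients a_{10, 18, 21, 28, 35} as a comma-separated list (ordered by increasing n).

10642, 112931, 196964, 655746, 1503652

n=10: 1·10 2·5 5·2 10·1  f→[1+16+625+10000]=10642
q^18  k|18↦f(k): 18:104976 9:6561 6:1296 3:81 2:16 1:1  a_18=112931
q^21  k|21↦f(k): 21:194481 7:2401 3:81 1:1  a_21=196964
d|28:{1,2,4,7,14,28}  Σf=1+16+256+2401+38416+614656=655746
q^35  k|35↦f(k): 1:1 5:625 7:2401 35:1500625  a_35=1503652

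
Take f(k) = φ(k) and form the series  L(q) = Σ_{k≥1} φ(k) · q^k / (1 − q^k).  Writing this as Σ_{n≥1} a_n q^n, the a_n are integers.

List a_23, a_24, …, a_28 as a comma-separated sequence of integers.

n=23: 1·23 23·1  φ→[1+22]=23
n=24: 1·24 2·12 3·8 4·6 6·4 8·3 12·2 24·1  φ→[1+1+2+2+2+4+4+8]=24
n=25: 1·25 5·5 25·1  φ→[1+4+20]=25
n=26: 26·1 13·2 2·13 1·26  φ→[12+12+1+1]=26
q^27  k|27↦φ(k): 1:1 3:2 9:6 27:18  a_27=27
d|28:{28,14,7,4,2,1}  Σφ=12+6+6+2+1+1=28

23, 24, 25, 26, 27, 28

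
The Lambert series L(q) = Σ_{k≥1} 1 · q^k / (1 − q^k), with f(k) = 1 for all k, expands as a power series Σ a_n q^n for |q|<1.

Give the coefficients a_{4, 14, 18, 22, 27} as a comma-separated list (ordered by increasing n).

n=4: 1·4 2·2 4·1  f→[1+1+1]=3
d|14:{14,7,2,1}  Σf=1+1+1+1=4
[q^18] f(18)=1,f(9)=1,f(6)=1,f(3)=1,f(2)=1,f(1)=1 ⇒ 6
n=22: 22·1 11·2 2·11 1·22  f→[1+1+1+1]=4
d|27:{1,3,9,27}  Σf=1+1+1+1=4

3, 4, 6, 4, 4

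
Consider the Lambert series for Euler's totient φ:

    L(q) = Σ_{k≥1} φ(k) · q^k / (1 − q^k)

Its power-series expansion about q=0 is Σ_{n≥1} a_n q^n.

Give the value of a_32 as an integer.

[q^32] φ(1)=1,φ(2)=1,φ(4)=2,φ(8)=4,φ(16)=8,φ(32)=16 ⇒ 32

a_32 = 32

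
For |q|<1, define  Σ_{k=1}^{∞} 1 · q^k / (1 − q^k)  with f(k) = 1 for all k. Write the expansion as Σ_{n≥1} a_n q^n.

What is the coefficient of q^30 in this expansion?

a_30 = 8

q^30  k|30↦f(k): 30:1 15:1 10:1 6:1 5:1 3:1 2:1 1:1  a_30=8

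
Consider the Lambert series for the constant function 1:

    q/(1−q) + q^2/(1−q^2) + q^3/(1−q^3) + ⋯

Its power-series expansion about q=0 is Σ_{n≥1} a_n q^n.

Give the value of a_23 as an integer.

a_23 = 2

n=23: 1·23 23·1  f→[1+1]=2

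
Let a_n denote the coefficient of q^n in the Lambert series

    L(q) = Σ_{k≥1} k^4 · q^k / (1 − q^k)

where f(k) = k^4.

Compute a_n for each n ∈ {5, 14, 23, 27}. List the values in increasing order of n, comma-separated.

626, 40834, 279842, 538084

q^5  k|5↦f(k): 5:625 1:1  a_5=626
d|14:{1,2,7,14}  Σf=1+16+2401+38416=40834
n=23: 23·1 1·23  f→[279841+1]=279842
[q^27] f(27)=531441,f(9)=6561,f(3)=81,f(1)=1 ⇒ 538084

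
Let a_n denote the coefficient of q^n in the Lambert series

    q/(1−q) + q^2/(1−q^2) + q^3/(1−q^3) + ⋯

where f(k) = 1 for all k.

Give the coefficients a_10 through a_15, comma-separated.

q^10  k|10↦f(k): 10:1 5:1 2:1 1:1  a_10=4
[q^11] f(1)=1,f(11)=1 ⇒ 2
n=12: 12·1 6·2 4·3 3·4 2·6 1·12  f→[1+1+1+1+1+1]=6
[q^13] f(1)=1,f(13)=1 ⇒ 2
d|14:{1,2,7,14}  Σf=1+1+1+1=4
n=15: 15·1 5·3 3·5 1·15  f→[1+1+1+1]=4

4, 2, 6, 2, 4, 4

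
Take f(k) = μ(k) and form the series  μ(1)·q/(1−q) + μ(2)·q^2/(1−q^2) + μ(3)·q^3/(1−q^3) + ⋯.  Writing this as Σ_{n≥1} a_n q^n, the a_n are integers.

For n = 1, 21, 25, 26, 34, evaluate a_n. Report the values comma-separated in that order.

1, 0, 0, 0, 0

[q^1] μ(1)=1 ⇒ 1
d|21:{21,7,3,1}  Σμ=1+(-1)+(-1)+1=0
d|25:{25,5,1}  Σμ=0+(-1)+1=0
[q^26] μ(1)=1,μ(2)=-1,μ(13)=-1,μ(26)=1 ⇒ 0
[q^34] μ(1)=1,μ(2)=-1,μ(17)=-1,μ(34)=1 ⇒ 0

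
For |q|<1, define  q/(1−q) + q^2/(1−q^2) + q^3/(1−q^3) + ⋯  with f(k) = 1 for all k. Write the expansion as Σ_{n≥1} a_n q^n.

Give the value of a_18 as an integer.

a_18 = 6

d|18:{18,9,6,3,2,1}  Σf=1+1+1+1+1+1=6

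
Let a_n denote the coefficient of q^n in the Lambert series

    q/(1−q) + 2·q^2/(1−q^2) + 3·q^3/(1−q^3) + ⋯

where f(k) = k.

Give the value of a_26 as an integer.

d|26:{26,13,2,1}  Σf=26+13+2+1=42

a_26 = 42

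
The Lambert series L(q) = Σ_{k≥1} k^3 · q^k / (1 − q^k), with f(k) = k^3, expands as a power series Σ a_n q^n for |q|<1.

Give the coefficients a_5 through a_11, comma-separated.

[q^5] f(5)=125,f(1)=1 ⇒ 126
n=6: 6·1 3·2 2·3 1·6  f→[216+27+8+1]=252
n=7: 7·1 1·7  f→[343+1]=344
q^8  k|8↦f(k): 1:1 2:8 4:64 8:512  a_8=585
[q^9] f(1)=1,f(3)=27,f(9)=729 ⇒ 757
d|10:{10,5,2,1}  Σf=1000+125+8+1=1134
n=11: 11·1 1·11  f→[1331+1]=1332

126, 252, 344, 585, 757, 1134, 1332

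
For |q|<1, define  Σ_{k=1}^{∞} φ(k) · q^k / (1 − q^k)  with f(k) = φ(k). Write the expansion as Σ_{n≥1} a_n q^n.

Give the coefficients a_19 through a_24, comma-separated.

[q^19] φ(19)=18,φ(1)=1 ⇒ 19
n=20: 1·20 2·10 4·5 5·4 10·2 20·1  φ→[1+1+2+4+4+8]=20
[q^21] φ(1)=1,φ(3)=2,φ(7)=6,φ(21)=12 ⇒ 21
[q^22] φ(22)=10,φ(11)=10,φ(2)=1,φ(1)=1 ⇒ 22
d|23:{23,1}  Σφ=22+1=23
d|24:{1,2,3,4,6,8,12,24}  Σφ=1+1+2+2+2+4+4+8=24

19, 20, 21, 22, 23, 24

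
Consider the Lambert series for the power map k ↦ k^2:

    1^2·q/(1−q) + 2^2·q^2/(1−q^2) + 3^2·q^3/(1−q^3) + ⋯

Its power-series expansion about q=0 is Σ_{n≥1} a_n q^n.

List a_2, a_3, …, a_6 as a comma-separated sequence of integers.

d|2:{1,2}  Σf=1+4=5
n=3: 1·3 3·1  f→[1+9]=10
q^4  k|4↦f(k): 1:1 2:4 4:16  a_4=21
n=5: 1·5 5·1  f→[1+25]=26
n=6: 1·6 2·3 3·2 6·1  f→[1+4+9+36]=50

5, 10, 21, 26, 50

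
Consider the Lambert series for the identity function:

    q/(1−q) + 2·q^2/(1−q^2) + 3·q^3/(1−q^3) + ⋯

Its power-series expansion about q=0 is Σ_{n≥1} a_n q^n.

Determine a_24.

[q^24] f(24)=24,f(12)=12,f(8)=8,f(6)=6,f(4)=4,f(3)=3,f(2)=2,f(1)=1 ⇒ 60

a_24 = 60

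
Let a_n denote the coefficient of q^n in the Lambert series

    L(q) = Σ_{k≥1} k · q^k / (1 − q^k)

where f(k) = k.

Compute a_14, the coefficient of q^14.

[q^14] f(1)=1,f(2)=2,f(7)=7,f(14)=14 ⇒ 24

a_14 = 24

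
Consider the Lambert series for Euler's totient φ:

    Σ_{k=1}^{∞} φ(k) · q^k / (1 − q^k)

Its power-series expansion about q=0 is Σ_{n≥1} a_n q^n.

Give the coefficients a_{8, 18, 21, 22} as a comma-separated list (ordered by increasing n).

[q^8] φ(8)=4,φ(4)=2,φ(2)=1,φ(1)=1 ⇒ 8
[q^18] φ(1)=1,φ(2)=1,φ(3)=2,φ(6)=2,φ(9)=6,φ(18)=6 ⇒ 18
q^21  k|21↦φ(k): 21:12 7:6 3:2 1:1  a_21=21
d|22:{1,2,11,22}  Σφ=1+1+10+10=22

8, 18, 21, 22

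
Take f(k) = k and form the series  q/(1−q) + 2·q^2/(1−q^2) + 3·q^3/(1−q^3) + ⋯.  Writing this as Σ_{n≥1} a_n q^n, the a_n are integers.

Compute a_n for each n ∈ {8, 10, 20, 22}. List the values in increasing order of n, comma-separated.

d|8:{1,2,4,8}  Σf=1+2+4+8=15
[q^10] f(10)=10,f(5)=5,f(2)=2,f(1)=1 ⇒ 18
[q^20] f(20)=20,f(10)=10,f(5)=5,f(4)=4,f(2)=2,f(1)=1 ⇒ 42
d|22:{1,2,11,22}  Σf=1+2+11+22=36

15, 18, 42, 36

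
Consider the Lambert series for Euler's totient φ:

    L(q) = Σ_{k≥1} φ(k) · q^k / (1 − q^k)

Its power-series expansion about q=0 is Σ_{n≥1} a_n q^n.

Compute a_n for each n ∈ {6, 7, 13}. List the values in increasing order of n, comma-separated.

[q^6] φ(6)=2,φ(3)=2,φ(2)=1,φ(1)=1 ⇒ 6
[q^7] φ(1)=1,φ(7)=6 ⇒ 7
[q^13] φ(13)=12,φ(1)=1 ⇒ 13

6, 7, 13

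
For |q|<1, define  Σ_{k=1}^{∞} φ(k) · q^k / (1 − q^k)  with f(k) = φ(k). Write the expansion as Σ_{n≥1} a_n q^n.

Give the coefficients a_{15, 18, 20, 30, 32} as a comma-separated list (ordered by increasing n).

d|15:{15,5,3,1}  Σφ=8+4+2+1=15
q^18  k|18↦φ(k): 18:6 9:6 6:2 3:2 2:1 1:1  a_18=18
q^20  k|20↦φ(k): 1:1 2:1 4:2 5:4 10:4 20:8  a_20=20
d|30:{30,15,10,6,5,3,2,1}  Σφ=8+8+4+2+4+2+1+1=30
n=32: 32·1 16·2 8·4 4·8 2·16 1·32  φ→[16+8+4+2+1+1]=32

15, 18, 20, 30, 32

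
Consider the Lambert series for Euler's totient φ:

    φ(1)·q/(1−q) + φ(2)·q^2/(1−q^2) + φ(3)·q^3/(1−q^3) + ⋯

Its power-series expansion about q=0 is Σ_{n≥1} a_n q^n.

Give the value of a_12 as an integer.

n=12: 1·12 2·6 3·4 4·3 6·2 12·1  φ→[1+1+2+2+2+4]=12

a_12 = 12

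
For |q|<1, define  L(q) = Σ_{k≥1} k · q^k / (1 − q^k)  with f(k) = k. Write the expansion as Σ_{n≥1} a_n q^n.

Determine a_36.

a_36 = 91

[q^36] f(1)=1,f(2)=2,f(3)=3,f(4)=4,f(6)=6,f(9)=9,f(12)=12,f(18)=18,f(36)=36 ⇒ 91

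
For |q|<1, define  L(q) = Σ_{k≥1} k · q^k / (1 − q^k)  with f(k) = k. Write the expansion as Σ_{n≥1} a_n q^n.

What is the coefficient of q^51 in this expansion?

n=51: 51·1 17·3 3·17 1·51  f→[51+17+3+1]=72

a_51 = 72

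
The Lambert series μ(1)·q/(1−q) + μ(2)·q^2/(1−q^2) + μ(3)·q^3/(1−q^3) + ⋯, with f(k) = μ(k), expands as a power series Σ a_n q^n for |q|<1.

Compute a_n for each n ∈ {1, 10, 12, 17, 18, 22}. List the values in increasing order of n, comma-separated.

1, 0, 0, 0, 0, 0

d|1:{1}  Σμ=1=1
d|10:{10,5,2,1}  Σμ=1+(-1)+(-1)+1=0
d|12:{1,2,3,4,6,12}  Σμ=1+(-1)+(-1)+0+1+0=0
d|17:{17,1}  Σμ=(-1)+1=0
[q^18] μ(18)=0,μ(9)=0,μ(6)=1,μ(3)=-1,μ(2)=-1,μ(1)=1 ⇒ 0
[q^22] μ(1)=1,μ(2)=-1,μ(11)=-1,μ(22)=1 ⇒ 0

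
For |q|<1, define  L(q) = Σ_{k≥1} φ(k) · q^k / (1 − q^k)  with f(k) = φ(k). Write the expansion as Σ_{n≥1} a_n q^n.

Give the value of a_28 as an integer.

n=28: 28·1 14·2 7·4 4·7 2·14 1·28  φ→[12+6+6+2+1+1]=28

a_28 = 28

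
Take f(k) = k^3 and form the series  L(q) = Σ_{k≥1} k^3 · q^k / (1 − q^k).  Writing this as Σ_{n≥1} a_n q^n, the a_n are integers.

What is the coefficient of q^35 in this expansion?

a_35 = 43344

d|35:{1,5,7,35}  Σf=1+125+343+42875=43344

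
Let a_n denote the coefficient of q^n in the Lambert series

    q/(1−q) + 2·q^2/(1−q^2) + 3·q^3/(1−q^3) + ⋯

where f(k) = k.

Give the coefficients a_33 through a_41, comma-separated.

48, 54, 48, 91, 38, 60, 56, 90, 42

d|33:{33,11,3,1}  Σf=33+11+3+1=48
q^34  k|34↦f(k): 1:1 2:2 17:17 34:34  a_34=54
n=35: 1·35 5·7 7·5 35·1  f→[1+5+7+35]=48
n=36: 1·36 2·18 3·12 4·9 6·6 9·4 12·3 18·2 36·1  f→[1+2+3+4+6+9+12+18+36]=91
n=37: 37·1 1·37  f→[37+1]=38
[q^38] f(1)=1,f(2)=2,f(19)=19,f(38)=38 ⇒ 60
q^39  k|39↦f(k): 1:1 3:3 13:13 39:39  a_39=56
n=40: 40·1 20·2 10·4 8·5 5·8 4·10 2·20 1·40  f→[40+20+10+8+5+4+2+1]=90
d|41:{1,41}  Σf=1+41=42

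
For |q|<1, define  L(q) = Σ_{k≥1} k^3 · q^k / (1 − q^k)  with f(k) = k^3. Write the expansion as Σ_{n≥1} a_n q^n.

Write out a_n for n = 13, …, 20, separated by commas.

d|13:{1,13}  Σf=1+2197=2198
n=14: 14·1 7·2 2·7 1·14  f→[2744+343+8+1]=3096
n=15: 1·15 3·5 5·3 15·1  f→[1+27+125+3375]=3528
d|16:{16,8,4,2,1}  Σf=4096+512+64+8+1=4681
q^17  k|17↦f(k): 1:1 17:4913  a_17=4914
d|18:{18,9,6,3,2,1}  Σf=5832+729+216+27+8+1=6813
[q^19] f(19)=6859,f(1)=1 ⇒ 6860
q^20  k|20↦f(k): 1:1 2:8 4:64 5:125 10:1000 20:8000  a_20=9198

2198, 3096, 3528, 4681, 4914, 6813, 6860, 9198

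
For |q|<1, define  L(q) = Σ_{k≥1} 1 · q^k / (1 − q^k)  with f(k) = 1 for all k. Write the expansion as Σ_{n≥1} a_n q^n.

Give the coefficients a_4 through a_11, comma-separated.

3, 2, 4, 2, 4, 3, 4, 2

n=4: 1·4 2·2 4·1  f→[1+1+1]=3
q^5  k|5↦f(k): 5:1 1:1  a_5=2
q^6  k|6↦f(k): 6:1 3:1 2:1 1:1  a_6=4
d|7:{7,1}  Σf=1+1=2
q^8  k|8↦f(k): 8:1 4:1 2:1 1:1  a_8=4
n=9: 1·9 3·3 9·1  f→[1+1+1]=3
d|10:{10,5,2,1}  Σf=1+1+1+1=4
q^11  k|11↦f(k): 1:1 11:1  a_11=2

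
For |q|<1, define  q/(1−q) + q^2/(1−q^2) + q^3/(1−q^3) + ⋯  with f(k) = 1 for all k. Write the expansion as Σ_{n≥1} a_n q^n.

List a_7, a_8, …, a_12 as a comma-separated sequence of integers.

d|7:{1,7}  Σf=1+1=2
d|8:{1,2,4,8}  Σf=1+1+1+1=4
[q^9] f(9)=1,f(3)=1,f(1)=1 ⇒ 3
[q^10] f(10)=1,f(5)=1,f(2)=1,f(1)=1 ⇒ 4
q^11  k|11↦f(k): 11:1 1:1  a_11=2
d|12:{1,2,3,4,6,12}  Σf=1+1+1+1+1+1=6

2, 4, 3, 4, 2, 6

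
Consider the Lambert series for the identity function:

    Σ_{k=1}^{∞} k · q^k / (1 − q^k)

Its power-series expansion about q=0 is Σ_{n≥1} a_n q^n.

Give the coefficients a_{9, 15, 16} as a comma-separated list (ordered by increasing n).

13, 24, 31

q^9  k|9↦f(k): 9:9 3:3 1:1  a_9=13
q^15  k|15↦f(k): 15:15 5:5 3:3 1:1  a_15=24
n=16: 16·1 8·2 4·4 2·8 1·16  f→[16+8+4+2+1]=31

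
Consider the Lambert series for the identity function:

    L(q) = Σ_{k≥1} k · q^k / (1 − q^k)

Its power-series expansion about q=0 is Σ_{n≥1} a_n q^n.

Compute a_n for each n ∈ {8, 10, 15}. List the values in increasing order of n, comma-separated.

n=8: 1·8 2·4 4·2 8·1  f→[1+2+4+8]=15
[q^10] f(1)=1,f(2)=2,f(5)=5,f(10)=10 ⇒ 18
[q^15] f(1)=1,f(3)=3,f(5)=5,f(15)=15 ⇒ 24

15, 18, 24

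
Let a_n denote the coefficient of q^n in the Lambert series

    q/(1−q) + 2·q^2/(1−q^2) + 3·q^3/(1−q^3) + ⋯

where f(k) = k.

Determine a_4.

a_4 = 7

d|4:{4,2,1}  Σf=4+2+1=7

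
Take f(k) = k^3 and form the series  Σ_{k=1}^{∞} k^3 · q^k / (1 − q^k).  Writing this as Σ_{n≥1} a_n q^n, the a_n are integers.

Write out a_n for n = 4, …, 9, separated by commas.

q^4  k|4↦f(k): 1:1 2:8 4:64  a_4=73
d|5:{5,1}  Σf=125+1=126
n=6: 1·6 2·3 3·2 6·1  f→[1+8+27+216]=252
d|7:{7,1}  Σf=343+1=344
q^8  k|8↦f(k): 1:1 2:8 4:64 8:512  a_8=585
[q^9] f(1)=1,f(3)=27,f(9)=729 ⇒ 757

73, 126, 252, 344, 585, 757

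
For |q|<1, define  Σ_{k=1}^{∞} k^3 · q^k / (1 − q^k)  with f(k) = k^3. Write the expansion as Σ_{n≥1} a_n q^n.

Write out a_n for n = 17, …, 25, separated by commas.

4914, 6813, 6860, 9198, 9632, 11988, 12168, 16380, 15751

[q^17] f(1)=1,f(17)=4913 ⇒ 4914
[q^18] f(1)=1,f(2)=8,f(3)=27,f(6)=216,f(9)=729,f(18)=5832 ⇒ 6813
[q^19] f(1)=1,f(19)=6859 ⇒ 6860
[q^20] f(1)=1,f(2)=8,f(4)=64,f(5)=125,f(10)=1000,f(20)=8000 ⇒ 9198
[q^21] f(21)=9261,f(7)=343,f(3)=27,f(1)=1 ⇒ 9632
d|22:{22,11,2,1}  Σf=10648+1331+8+1=11988
d|23:{23,1}  Σf=12167+1=12168
q^24  k|24↦f(k): 24:13824 12:1728 8:512 6:216 4:64 3:27 2:8 1:1  a_24=16380
[q^25] f(25)=15625,f(5)=125,f(1)=1 ⇒ 15751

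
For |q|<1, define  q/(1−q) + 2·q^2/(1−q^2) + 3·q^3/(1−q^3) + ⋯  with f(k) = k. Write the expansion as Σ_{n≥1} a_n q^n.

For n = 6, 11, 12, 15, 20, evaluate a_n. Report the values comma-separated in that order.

n=6: 6·1 3·2 2·3 1·6  f→[6+3+2+1]=12
n=11: 11·1 1·11  f→[11+1]=12
n=12: 1·12 2·6 3·4 4·3 6·2 12·1  f→[1+2+3+4+6+12]=28
[q^15] f(15)=15,f(5)=5,f(3)=3,f(1)=1 ⇒ 24
q^20  k|20↦f(k): 20:20 10:10 5:5 4:4 2:2 1:1  a_20=42

12, 12, 28, 24, 42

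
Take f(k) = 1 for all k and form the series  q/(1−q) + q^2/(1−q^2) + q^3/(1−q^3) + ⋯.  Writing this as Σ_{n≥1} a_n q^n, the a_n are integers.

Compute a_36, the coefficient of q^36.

n=36: 1·36 2·18 3·12 4·9 6·6 9·4 12·3 18·2 36·1  f→[1+1+1+1+1+1+1+1+1]=9

a_36 = 9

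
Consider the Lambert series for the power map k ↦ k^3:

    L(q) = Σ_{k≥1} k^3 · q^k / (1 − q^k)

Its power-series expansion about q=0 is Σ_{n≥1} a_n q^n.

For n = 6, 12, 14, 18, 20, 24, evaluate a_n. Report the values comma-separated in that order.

q^6  k|6↦f(k): 6:216 3:27 2:8 1:1  a_6=252
[q^12] f(1)=1,f(2)=8,f(3)=27,f(4)=64,f(6)=216,f(12)=1728 ⇒ 2044
d|14:{14,7,2,1}  Σf=2744+343+8+1=3096
n=18: 18·1 9·2 6·3 3·6 2·9 1·18  f→[5832+729+216+27+8+1]=6813
n=20: 1·20 2·10 4·5 5·4 10·2 20·1  f→[1+8+64+125+1000+8000]=9198
n=24: 1·24 2·12 3·8 4·6 6·4 8·3 12·2 24·1  f→[1+8+27+64+216+512+1728+13824]=16380

252, 2044, 3096, 6813, 9198, 16380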